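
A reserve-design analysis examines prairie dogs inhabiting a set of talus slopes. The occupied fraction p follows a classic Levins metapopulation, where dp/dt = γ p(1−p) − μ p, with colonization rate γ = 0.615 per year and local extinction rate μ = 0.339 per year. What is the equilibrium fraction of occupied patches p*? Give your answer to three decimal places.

Setting dp/dt = 0 and dividing through by p* gives γ·(1−p*) = μ.
So p* = 1 − μ/γ = 1 − 0.339/0.615 = 1 − 0.5512 = 0.4488.

0.449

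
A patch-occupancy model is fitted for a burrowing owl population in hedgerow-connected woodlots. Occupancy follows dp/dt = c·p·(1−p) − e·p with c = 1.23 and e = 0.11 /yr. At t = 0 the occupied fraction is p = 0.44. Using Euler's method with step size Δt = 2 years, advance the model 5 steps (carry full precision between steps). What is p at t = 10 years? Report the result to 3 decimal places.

Update rule: p ← p + [c·p·(1−p) − e·p]·Δt with Δt = 2.
p: 0.44000 → 0.94934  (Δp = +0.50934)
p: 0.94934 → 0.85879  (Δp = -0.09055)
p: 0.85879 → 0.96818  (Δp = +0.10939)
p: 0.96818 → 0.83097  (Δp = -0.13721)
p: 0.83097 → 0.99369  (Δp = +0.16272)

0.994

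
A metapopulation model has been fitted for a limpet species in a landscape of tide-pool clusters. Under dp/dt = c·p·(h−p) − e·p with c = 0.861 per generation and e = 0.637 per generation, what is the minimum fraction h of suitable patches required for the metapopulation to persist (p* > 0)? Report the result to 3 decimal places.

p* = h − e/c is positive only when h > e/c.
h_min = e/c = 0.637/0.861 = 0.7398.

0.740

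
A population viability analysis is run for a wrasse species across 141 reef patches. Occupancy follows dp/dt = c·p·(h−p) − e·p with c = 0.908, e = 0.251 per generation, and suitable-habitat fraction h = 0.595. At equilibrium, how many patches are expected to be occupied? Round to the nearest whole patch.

45

p* = h − e/c = 0.595 − 0.2764 = 0.3186.
Expected occupied patches = N × p* = 141 × 0.3186 = 44.92 ≈ 45.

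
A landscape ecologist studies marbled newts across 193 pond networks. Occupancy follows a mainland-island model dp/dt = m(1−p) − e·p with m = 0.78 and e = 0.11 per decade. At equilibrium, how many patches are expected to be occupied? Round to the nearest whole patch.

169

p* = m/(m+e) = 0.78/0.8900 = 0.8764.
Expected occupied patches = N × p* = 193 × 0.8764 = 169.15 ≈ 169.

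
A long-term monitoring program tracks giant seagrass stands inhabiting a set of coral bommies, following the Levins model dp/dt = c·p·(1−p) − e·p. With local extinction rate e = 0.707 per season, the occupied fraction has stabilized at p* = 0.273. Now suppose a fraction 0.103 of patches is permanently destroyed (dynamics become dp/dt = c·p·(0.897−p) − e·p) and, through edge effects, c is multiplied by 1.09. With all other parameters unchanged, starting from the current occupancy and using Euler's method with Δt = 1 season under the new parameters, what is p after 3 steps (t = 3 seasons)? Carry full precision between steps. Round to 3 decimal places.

Balance c(1−p*) = e gives c = e/(1 − 0.27300) = 0.707/0.72700 = 0.97249.
Starting from p₀ = 0.27300; update p ← p + (dp/dt)·Δt with the new parameters.
step 1: Δp = -0.01244, p = 0.26056
step 2: Δp = -0.00843, p = 0.25213
step 3: Δp = -0.00591, p = 0.24622

0.246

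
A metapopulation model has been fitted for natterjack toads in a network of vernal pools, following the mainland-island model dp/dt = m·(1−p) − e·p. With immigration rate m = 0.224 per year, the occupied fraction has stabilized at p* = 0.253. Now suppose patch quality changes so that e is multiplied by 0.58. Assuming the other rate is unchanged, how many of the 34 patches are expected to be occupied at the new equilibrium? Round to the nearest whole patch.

13

Balance m(1−p*) = e·p* gives e = m(1−p*)/p* = 0.224×0.74700/0.25300 = 0.66138.
New p* = m/(m+e) = 0.22400/(0.22400+0.38360) = 0.36866.
Expected occupied = 34 × 0.36866 = 12.53 ≈ 13.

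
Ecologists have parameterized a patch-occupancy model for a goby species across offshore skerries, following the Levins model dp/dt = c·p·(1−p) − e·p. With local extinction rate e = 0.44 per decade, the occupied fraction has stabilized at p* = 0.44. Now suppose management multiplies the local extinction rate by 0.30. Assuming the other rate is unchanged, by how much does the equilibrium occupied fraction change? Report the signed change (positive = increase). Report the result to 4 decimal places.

Balance c(1−p*) = e gives c = e/(1 − 0.44000) = 0.44/0.56000 = 0.78571.
New p* = 1 − e/c = 1 − 0.13200/0.78571 = 0.83200.
Δp* = 0.83200 − 0.44000 = +0.39200.

0.3920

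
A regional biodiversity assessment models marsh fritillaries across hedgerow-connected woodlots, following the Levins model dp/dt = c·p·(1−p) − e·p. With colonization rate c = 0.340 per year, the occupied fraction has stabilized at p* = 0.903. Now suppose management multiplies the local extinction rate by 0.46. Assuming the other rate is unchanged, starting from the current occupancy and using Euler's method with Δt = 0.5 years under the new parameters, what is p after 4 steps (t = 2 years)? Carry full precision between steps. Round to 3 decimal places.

0.929

Balance c(1−p*) = e gives e = 0.340×(1 − 0.90300) = 0.03298.
Starting from p₀ = 0.90300; update p ← p + (dp/dt)·Δt with the new parameters.
p: 0.90300 → 0.91104  (Δp = +0.00804)
p: 0.91104 → 0.91791  (Δp = +0.00687)
p: 0.91791 → 0.92376  (Δp = +0.00585)
p: 0.92376 → 0.92872  (Δp = +0.00497)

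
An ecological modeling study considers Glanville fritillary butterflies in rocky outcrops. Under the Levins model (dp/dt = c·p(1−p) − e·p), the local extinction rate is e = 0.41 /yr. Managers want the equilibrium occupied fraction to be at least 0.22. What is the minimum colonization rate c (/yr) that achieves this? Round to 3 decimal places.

0.526

p* = 1 − e/c ≥ 0.22 requires e/c ≤ 0.7800, i.e. c ≥ e/0.7800.
c_min = 0.41/0.7800 = 0.5256.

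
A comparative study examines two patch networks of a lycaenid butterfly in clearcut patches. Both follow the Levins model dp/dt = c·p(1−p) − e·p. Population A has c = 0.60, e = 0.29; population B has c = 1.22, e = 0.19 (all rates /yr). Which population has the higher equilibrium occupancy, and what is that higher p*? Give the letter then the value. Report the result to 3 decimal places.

B, 0.844

A: p*_A = 1 − 0.29/0.60 = 0.5167.
B: p*_B = 1 − 0.19/1.22 = 0.8443.
B is higher at 0.8443.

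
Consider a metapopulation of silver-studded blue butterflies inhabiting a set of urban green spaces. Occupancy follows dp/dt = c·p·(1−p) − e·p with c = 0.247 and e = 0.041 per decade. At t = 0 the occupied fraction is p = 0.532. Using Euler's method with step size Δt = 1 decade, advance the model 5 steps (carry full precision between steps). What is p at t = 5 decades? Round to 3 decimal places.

Update rule: p ← p + [c·p·(1−p) − e·p]·Δt with Δt = 1.
t = 1: p = 0.53200 + (+0.03969) = 0.57169
t = 2: p = 0.57169 + (+0.03704) = 0.60873
t = 3: p = 0.60873 + (+0.03387) = 0.64260
t = 4: p = 0.64260 + (+0.03038) = 0.67298
t = 5: p = 0.67298 + (+0.02677) = 0.69975

0.700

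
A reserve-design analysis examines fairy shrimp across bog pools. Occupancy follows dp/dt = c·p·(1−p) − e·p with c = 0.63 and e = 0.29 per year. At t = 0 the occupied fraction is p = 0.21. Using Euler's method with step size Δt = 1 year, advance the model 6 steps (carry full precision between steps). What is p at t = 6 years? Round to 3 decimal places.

Update rule: p ← p + [c·p·(1−p) − e·p]·Δt with Δt = 1.
  1  |  dp/dt·Δt = +0.043617  |  p_1 = 0.253617
  2  |  dp/dt·Δt = +0.045707  |  p_2 = 0.299324
  3  |  dp/dt·Δt = +0.045325  |  p_3 = 0.344650
  4  |  dp/dt·Δt = +0.042347  |  p_4 = 0.386997
  5  |  dp/dt·Δt = +0.037226  |  p_5 = 0.424223
  6  |  dp/dt·Δt = +0.030858  |  p_6 = 0.455081

0.455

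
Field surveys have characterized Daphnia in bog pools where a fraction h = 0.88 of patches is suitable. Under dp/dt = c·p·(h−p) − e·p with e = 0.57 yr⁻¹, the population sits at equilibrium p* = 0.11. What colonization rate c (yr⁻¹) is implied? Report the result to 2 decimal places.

0.74

At equilibrium c(h−p*) = e, so c = e/(h−p*).
c = 0.57/(0.88 − 0.11) = 0.57/0.7700 = 0.7403.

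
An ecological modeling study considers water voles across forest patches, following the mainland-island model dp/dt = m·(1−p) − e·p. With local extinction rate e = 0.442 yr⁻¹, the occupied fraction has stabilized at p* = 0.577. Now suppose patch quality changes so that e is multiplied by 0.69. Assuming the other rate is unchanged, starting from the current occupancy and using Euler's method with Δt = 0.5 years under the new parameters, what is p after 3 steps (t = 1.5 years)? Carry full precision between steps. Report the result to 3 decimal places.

0.650

Balance m(1−p*) = e·p* gives m = e·p*/(1−p*) = 0.442×0.57700/0.42300 = 0.60292.
Starting from p₀ = 0.57700; update p ← p + (dp/dt)·Δt with the new parameters.
step 1: Δp = +0.03953, p = 0.61653
step 2: Δp = +0.02159, p = 0.63812
step 3: Δp = +0.01179, p = 0.64990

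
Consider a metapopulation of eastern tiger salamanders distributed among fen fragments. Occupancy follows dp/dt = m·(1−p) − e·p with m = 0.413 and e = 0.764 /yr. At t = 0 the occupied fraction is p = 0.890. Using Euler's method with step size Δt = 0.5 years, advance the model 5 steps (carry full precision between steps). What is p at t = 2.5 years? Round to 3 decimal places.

Update rule: p ← p + [m·(1−p) − e·p]·Δt with Δt = 0.5.
step 1: Δp = -0.31727, p = 0.57273
step 2: Δp = -0.13055, p = 0.44218
step 3: Δp = -0.05372, p = 0.38846
step 4: Δp = -0.02211, p = 0.36635
step 5: Δp = -0.00910, p = 0.35725

0.357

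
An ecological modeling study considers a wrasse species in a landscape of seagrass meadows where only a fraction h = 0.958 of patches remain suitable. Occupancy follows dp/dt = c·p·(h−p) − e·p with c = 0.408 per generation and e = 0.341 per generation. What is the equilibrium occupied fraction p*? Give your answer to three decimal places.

0.122

Setting dp/dt = 0 and dividing by p* gives c·(h−p*) = e.
So p* = h − e/c = 0.958 − 0.341/0.408 = 0.958 − 0.8358 = 0.1222.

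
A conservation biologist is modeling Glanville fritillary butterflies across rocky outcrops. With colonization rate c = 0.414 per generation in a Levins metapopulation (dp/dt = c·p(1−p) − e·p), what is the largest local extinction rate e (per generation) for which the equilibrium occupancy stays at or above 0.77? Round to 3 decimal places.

0.095

1 − e/c ≥ 0.77 ⇒ e ≤ c(1 − 0.77) = 0.414 × 0.2300.
e_max = 0.0952.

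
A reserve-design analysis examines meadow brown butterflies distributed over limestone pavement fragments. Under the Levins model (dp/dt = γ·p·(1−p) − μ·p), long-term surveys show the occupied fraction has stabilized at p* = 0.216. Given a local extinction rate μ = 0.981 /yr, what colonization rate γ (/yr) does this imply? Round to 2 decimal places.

1.25

At equilibrium γ(1−p*) = μ, so γ = μ/(1−p*).
γ = 0.981/(1 − 0.216) = 0.981/0.7840 = 1.2513.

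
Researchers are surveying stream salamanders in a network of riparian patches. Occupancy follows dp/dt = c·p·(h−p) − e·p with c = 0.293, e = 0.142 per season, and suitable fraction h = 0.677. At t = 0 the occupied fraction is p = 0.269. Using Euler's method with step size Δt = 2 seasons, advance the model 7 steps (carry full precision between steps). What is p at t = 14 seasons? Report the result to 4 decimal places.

Update rule: p ← p + [c·p·(h−p) − e·p]·Δt with Δt = 2.
  1  |  dp/dt·Δt = -0.012081  |  p_1 = 0.256919
  2  |  dp/dt·Δt = -0.009720  |  p_2 = 0.247199
  3  |  dp/dt·Δt = -0.007944  |  p_3 = 0.239255
  4  |  dp/dt·Δt = -0.006575  |  p_4 = 0.232680
  5  |  dp/dt·Δt = -0.005498  |  p_5 = 0.227182
  6  |  dp/dt·Δt = -0.004636  |  p_6 = 0.222546
  7  |  dp/dt·Δt = -0.003937  |  p_7 = 0.218609

0.2186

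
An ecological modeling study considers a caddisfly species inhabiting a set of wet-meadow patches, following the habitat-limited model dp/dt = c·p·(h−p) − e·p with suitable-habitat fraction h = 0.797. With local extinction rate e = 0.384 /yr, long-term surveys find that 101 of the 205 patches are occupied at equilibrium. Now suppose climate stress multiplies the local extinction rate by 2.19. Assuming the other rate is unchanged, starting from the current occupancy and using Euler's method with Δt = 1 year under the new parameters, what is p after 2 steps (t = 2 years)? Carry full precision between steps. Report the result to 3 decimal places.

0.221

Observed p* = 101/205 = 0.49268.
Balance c(h−p*) = e gives c = e/(0.797 − 0.49268) = 0.384/0.30432 = 1.26184.
Starting from p₀ = 0.49268; update p ← p + (dp/dt)·Δt with the new parameters.
t = 1: p = 0.49268 + (-0.22514) = 0.26755
t = 2: p = 0.26755 + (-0.04625) = 0.22129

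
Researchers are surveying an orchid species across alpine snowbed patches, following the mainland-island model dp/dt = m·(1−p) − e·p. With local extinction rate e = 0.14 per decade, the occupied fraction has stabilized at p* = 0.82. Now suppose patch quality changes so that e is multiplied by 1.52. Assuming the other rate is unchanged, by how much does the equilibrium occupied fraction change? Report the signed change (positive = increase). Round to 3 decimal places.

Balance m(1−p*) = e·p* gives m = e·p*/(1−p*) = 0.14×0.82000/0.18000 = 0.63778.
New p* = m/(m+e) = 0.63778/(0.63778+0.21280) = 0.74982.
Δp* = 0.74982 − 0.82000 = -0.07018.

-0.070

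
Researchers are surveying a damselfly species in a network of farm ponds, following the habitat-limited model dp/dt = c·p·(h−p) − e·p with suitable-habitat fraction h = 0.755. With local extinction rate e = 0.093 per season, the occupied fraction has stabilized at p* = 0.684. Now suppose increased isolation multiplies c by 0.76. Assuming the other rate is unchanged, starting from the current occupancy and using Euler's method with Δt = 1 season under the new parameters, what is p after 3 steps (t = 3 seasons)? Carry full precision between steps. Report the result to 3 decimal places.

Balance c(h−p*) = e gives c = e/(0.755 − 0.68400) = 0.093/0.07100 = 1.30986.
Starting from p₀ = 0.68400; update p ← p + (dp/dt)·Δt with the new parameters.
  1  |  dp/dt·Δt = -0.015267  |  p_1 = 0.668733
  2  |  dp/dt·Δt = -0.004763  |  p_2 = 0.663970
  3  |  dp/dt·Δt = -0.001581  |  p_3 = 0.662390

0.662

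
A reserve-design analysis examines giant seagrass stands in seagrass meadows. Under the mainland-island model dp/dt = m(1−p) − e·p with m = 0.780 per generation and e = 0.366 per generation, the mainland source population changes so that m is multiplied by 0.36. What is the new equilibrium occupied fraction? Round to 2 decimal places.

0.43

Before: p* = 0.780/(0.780+0.366) = 0.6806.
After: m = 0.2808, e = 0.366; p* = 0.2808/0.6468 = 0.4341.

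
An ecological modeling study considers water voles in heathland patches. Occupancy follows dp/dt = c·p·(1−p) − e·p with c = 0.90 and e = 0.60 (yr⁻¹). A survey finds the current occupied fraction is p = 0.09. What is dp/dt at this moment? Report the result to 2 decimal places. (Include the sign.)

Colonization term: c·p·(1−p) = 0.90×0.09×0.9100 = 0.07371.
Extinction term: e·p = 0.05400.
dp/dt = 0.07371 − 0.05400 = 0.01971.

0.02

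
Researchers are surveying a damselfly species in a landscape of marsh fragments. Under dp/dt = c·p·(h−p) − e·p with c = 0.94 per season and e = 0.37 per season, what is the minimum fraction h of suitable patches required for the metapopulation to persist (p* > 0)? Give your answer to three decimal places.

0.394

p* = h − e/c is positive only when h > e/c.
h_min = e/c = 0.37/0.94 = 0.3936.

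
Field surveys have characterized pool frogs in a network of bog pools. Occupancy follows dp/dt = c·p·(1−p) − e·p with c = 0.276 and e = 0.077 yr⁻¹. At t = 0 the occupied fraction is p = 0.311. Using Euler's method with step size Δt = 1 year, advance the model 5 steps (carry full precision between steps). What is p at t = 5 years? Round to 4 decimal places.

0.4862

Update rule: p ← p + [c·p·(1−p) − e·p]·Δt with Δt = 1.
t = 1: p = 0.31100 + (+0.03519) = 0.34619
t = 2: p = 0.34619 + (+0.03581) = 0.38201
t = 3: p = 0.38201 + (+0.03574) = 0.41775
t = 4: p = 0.41775 + (+0.03497) = 0.45272
t = 5: p = 0.45272 + (+0.03352) = 0.48624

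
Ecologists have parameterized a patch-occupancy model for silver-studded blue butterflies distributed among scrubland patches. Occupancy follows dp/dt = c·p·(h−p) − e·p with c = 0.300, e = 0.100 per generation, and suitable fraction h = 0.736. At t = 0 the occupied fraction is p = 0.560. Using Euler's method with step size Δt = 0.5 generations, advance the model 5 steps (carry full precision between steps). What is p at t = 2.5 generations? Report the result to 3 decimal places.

Update rule: p ← p + [c·p·(h−p) − e·p]·Δt with Δt = 0.5.
step 1: Δp = -0.01322, p = 0.54678
step 2: Δp = -0.01182, p = 0.53496
step 3: Δp = -0.01062, p = 0.52435
step 4: Δp = -0.00957, p = 0.51478
step 5: Δp = -0.00866, p = 0.50612

0.506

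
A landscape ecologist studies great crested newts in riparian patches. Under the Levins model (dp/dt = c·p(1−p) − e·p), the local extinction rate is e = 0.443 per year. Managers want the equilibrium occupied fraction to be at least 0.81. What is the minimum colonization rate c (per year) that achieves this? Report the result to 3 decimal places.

p* = 1 − e/c ≥ 0.81 requires e/c ≤ 0.1900, i.e. c ≥ e/0.1900.
c_min = 0.443/0.1900 = 2.3316.

2.332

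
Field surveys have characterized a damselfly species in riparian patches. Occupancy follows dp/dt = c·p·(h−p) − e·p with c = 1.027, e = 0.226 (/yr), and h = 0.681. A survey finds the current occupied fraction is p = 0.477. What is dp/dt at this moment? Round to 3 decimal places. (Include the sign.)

-0.008

Colonization term: c·p·(h−p) = 1.027×0.477×0.2040 = 0.09994.
Extinction term: e·p = 0.10780.
dp/dt = 0.09994 − 0.10780 = -0.00787.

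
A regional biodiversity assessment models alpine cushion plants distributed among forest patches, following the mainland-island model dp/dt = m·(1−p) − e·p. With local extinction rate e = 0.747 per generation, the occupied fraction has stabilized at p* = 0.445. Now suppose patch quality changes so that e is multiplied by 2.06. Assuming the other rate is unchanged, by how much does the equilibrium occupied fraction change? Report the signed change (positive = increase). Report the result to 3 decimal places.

Balance m(1−p*) = e·p* gives m = e·p*/(1−p*) = 0.747×0.44500/0.55500 = 0.59895.
New p* = m/(m+e) = 0.59895/(0.59895+1.53882) = 0.28018.
Δp* = 0.28018 − 0.44500 = -0.16482.

-0.165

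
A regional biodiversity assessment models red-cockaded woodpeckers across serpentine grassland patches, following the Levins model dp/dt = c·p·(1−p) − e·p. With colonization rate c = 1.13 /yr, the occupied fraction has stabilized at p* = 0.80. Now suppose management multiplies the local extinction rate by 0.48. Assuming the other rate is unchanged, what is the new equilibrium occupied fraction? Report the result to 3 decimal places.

0.904

Balance c(1−p*) = e gives e = 1.13×(1 − 0.80000) = 0.22600.
New p* = 1 − e/c = 1 − 0.10848/1.13000 = 0.90400.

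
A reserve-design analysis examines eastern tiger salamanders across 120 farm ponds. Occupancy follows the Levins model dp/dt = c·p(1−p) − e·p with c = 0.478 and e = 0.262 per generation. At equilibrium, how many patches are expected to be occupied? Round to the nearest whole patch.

54

p* = 1 − e/c = 1 − 0.262/0.478 = 0.4519.
Expected occupied patches = N × p* = 120 × 0.4519 = 54.23 ≈ 54.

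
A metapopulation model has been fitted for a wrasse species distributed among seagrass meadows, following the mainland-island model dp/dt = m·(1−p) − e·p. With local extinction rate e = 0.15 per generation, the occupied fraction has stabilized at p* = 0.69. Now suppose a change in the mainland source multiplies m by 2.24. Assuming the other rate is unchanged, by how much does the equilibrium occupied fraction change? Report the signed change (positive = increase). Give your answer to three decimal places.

Balance m(1−p*) = e·p* gives m = e·p*/(1−p*) = 0.15×0.69000/0.31000 = 0.33387.
New p* = m/(m+e) = 0.74787/(0.74787+0.15000) = 0.83294.
Δp* = 0.83294 − 0.69000 = +0.14294.

0.143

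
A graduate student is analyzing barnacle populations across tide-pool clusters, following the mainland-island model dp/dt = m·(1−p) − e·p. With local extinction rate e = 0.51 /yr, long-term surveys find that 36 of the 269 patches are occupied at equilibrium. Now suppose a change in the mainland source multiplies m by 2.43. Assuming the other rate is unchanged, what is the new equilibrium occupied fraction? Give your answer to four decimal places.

0.2730

Observed p* = 36/269 = 0.13383.
Balance m(1−p*) = e·p* gives m = e·p*/(1−p*) = 0.51×0.13383/0.86617 = 0.07880.
New p* = m/(m+e) = 0.19148/(0.19148+0.51000) = 0.27297.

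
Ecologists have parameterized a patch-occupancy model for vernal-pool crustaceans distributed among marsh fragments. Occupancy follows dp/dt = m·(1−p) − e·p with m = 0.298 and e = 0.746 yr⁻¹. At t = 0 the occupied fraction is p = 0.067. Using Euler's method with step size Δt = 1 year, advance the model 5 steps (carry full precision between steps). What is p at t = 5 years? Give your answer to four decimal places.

0.2854

Update rule: p ← p + [m·(1−p) − e·p]·Δt with Δt = 1.
p: 0.06700 → 0.29505  (Δp = +0.22805)
p: 0.29505 → 0.28502  (Δp = -0.01003)
p: 0.28502 → 0.28546  (Δp = +0.00044)
p: 0.28546 → 0.28544  (Δp = -0.00002)
p: 0.28544 → 0.28544  (Δp = +0.00000)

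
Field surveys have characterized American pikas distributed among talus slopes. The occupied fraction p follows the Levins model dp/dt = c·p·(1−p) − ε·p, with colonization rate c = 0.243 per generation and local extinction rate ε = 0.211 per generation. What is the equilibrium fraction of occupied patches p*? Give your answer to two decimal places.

Setting dp/dt = 0 and dividing through by p* gives c·(1−p*) = ε.
So p* = 1 − ε/c = 1 − 0.211/0.243 = 1 − 0.8683 = 0.1317.

0.13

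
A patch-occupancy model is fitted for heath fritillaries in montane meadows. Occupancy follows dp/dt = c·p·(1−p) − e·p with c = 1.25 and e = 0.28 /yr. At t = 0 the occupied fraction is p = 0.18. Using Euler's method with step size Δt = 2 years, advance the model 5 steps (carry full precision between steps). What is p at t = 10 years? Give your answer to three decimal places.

Update rule: p ← p + [c·p·(1−p) − e·p]·Δt with Δt = 2.
  1  |  dp/dt·Δt = +0.268200  |  p_1 = 0.448200
  2  |  dp/dt·Δt = +0.367300  |  p_2 = 0.815500
  3  |  dp/dt·Δt = -0.080530  |  p_3 = 0.734969
  4  |  dp/dt·Δt = +0.075390  |  p_4 = 0.810360
  5  |  dp/dt·Δt = -0.069610  |  p_5 = 0.740750

0.741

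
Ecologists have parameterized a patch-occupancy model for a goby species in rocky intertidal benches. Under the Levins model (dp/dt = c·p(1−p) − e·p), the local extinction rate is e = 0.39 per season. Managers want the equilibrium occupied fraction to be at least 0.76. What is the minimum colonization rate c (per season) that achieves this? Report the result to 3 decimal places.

1.625

p* = 1 − e/c ≥ 0.76 requires e/c ≤ 0.2400, i.e. c ≥ e/0.2400.
c_min = 0.39/0.2400 = 1.6250.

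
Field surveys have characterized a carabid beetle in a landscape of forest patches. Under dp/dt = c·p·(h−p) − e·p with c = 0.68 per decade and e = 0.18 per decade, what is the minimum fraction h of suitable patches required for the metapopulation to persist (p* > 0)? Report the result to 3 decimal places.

0.265

p* = h − e/c is positive only when h > e/c.
h_min = e/c = 0.18/0.68 = 0.2647.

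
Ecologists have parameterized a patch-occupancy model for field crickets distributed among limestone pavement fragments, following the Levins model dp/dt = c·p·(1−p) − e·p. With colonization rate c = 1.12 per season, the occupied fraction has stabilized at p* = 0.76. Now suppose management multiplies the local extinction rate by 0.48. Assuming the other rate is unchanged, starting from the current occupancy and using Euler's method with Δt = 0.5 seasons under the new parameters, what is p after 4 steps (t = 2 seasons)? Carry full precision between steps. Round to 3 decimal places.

0.874

Balance c(1−p*) = e gives e = 1.12×(1 − 0.76000) = 0.26880.
Starting from p₀ = 0.76000; update p ← p + (dp/dt)·Δt with the new parameters.
p: 0.76000 → 0.81311  (Δp = +0.05311)
p: 0.81311 → 0.84576  (Δp = +0.03264)
p: 0.84576 → 0.86425  (Δp = +0.01849)
p: 0.86425 → 0.87419  (Δp = +0.00995)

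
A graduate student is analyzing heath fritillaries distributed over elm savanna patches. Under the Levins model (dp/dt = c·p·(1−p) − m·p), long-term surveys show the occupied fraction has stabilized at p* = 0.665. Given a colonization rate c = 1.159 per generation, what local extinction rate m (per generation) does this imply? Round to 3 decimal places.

0.388

At equilibrium c(1−p*) = m.
m = 1.159 × (1 − 0.665) = 1.159 × 0.3350 = 0.3883.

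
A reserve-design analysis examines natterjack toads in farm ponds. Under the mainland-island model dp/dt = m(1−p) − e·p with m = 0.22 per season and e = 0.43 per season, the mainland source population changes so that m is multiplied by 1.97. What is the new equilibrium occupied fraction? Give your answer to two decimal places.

0.50

Before: p* = 0.22/(0.22+0.43) = 0.3385.
After: m = 0.4334, e = 0.43; p* = 0.4334/0.8634 = 0.5020.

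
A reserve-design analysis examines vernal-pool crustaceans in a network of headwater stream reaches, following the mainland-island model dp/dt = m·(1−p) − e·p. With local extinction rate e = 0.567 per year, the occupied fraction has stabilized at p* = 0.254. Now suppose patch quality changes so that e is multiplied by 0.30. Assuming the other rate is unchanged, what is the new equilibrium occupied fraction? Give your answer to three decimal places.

Balance m(1−p*) = e·p* gives m = e·p*/(1−p*) = 0.567×0.25400/0.74600 = 0.19305.
New p* = m/(m+e) = 0.19305/(0.19305+0.17010) = 0.53160.

0.532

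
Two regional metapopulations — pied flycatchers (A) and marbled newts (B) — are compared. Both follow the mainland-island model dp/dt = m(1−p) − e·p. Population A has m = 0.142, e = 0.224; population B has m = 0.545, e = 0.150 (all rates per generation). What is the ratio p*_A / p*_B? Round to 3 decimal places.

0.495

A: p*_A = m/(m+e) = 0.142/0.3660 = 0.3880.
B: p*_B = 0.545/0.6950 = 0.7842.
p*_A / p*_B = 0.3880/0.7842 = 0.4948.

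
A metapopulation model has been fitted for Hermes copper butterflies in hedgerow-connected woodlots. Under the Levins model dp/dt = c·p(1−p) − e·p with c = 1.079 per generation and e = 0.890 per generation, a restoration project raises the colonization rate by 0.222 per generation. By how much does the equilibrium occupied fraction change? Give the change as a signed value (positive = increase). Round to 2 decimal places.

Before: p* = 1 − 0.890/1.079 = 0.1752.
After the change, c = 1.301, e = 0.89, so p* = 1 − 0.89/1.301 = 0.3159.
Δp* = 0.3159 − 0.1752 = +0.1407.

0.14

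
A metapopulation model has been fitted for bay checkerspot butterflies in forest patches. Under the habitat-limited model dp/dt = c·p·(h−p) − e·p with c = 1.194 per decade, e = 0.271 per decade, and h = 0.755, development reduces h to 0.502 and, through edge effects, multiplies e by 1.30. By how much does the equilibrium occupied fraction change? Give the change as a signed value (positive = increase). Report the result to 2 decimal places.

Before: p* = h − e/c = 0.755 − 0.271/1.194 = 0.755 − 0.2270 = 0.5280.
After: c = 1.194, e = 0.3523, h = 0.502; p* = 0.502 − 0.3523/1.194 = 0.2069.
Δp* = 0.2069 − 0.5280 = -0.3211.

-0.32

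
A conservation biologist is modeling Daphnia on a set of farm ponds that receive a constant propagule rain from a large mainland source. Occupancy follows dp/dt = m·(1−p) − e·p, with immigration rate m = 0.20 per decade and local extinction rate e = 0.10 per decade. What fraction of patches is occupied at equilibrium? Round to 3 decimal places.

0.667

Setting dp/dt = 0: m − m·p* = e·p*, so m = (m+e)·p*.
p* = m/(m+e) = 0.20/(0.20+0.10) = 0.20/0.3000 = 0.6667.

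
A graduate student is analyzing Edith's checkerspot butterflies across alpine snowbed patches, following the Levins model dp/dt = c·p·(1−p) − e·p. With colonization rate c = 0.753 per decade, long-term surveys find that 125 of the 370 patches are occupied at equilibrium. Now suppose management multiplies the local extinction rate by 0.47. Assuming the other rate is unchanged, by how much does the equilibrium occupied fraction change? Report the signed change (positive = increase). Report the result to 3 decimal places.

Observed p* = 125/370 = 0.33784.
Balance c(1−p*) = e gives e = 0.753×(1 − 0.33784) = 0.49861.
New p* = 1 − e/c = 1 − 0.23435/0.75300 = 0.68878.
Δp* = 0.68878 − 0.33784 = +0.35094.

0.351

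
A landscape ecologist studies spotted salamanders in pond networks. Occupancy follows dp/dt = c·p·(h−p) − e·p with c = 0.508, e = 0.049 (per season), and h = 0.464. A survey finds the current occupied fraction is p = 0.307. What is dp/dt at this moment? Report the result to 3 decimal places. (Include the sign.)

0.009

Colonization term: c·p·(h−p) = 0.508×0.307×0.1570 = 0.02449.
Extinction term: e·p = 0.01504.
dp/dt = 0.02449 − 0.01504 = 0.00944.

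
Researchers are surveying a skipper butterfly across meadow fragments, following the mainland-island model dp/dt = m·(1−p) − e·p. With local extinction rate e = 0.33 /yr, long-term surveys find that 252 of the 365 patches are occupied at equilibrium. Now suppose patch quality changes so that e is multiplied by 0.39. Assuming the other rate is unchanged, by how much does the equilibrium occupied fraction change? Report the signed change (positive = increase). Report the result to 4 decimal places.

Observed p* = 252/365 = 0.69041.
Balance m(1−p*) = e·p* gives m = e·p*/(1−p*) = 0.33×0.69041/0.30959 = 0.73593.
New p* = m/(m+e) = 0.73593/(0.73593+0.12870) = 0.85115.
Δp* = 0.85115 − 0.69041 = +0.16074.

0.1607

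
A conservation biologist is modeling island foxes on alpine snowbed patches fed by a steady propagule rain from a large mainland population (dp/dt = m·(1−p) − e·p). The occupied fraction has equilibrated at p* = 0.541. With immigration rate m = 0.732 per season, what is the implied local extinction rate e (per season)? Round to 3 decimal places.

0.621

At equilibrium m(1−p*) = e·p*, so e = m(1−p*)/p*.
e = 0.732 × 0.4590 / 0.541 = 0.6210.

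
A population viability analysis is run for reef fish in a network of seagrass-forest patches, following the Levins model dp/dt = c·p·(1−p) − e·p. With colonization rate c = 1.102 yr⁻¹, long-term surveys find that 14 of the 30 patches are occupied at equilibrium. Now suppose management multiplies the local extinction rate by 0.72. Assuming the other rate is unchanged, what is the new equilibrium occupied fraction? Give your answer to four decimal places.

Observed p* = 14/30 = 0.46667.
Balance c(1−p*) = e gives e = 1.102×(1 − 0.46667) = 0.58773.
New p* = 1 − e/c = 1 − 0.42317/1.10200 = 0.61600.

0.6160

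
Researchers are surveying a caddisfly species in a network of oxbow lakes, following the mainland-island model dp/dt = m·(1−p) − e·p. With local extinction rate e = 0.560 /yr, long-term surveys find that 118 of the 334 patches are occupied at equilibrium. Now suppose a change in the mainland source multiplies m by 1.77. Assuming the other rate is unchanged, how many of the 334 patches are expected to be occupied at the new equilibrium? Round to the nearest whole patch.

164

Observed p* = 118/334 = 0.35329.
Balance m(1−p*) = e·p* gives m = e·p*/(1−p*) = 0.560×0.35329/0.64671 = 0.30592.
New p* = m/(m+e) = 0.54148/(0.54148+0.56000) = 0.49159.
Expected occupied = 334 × 0.49159 = 164.19 ≈ 164.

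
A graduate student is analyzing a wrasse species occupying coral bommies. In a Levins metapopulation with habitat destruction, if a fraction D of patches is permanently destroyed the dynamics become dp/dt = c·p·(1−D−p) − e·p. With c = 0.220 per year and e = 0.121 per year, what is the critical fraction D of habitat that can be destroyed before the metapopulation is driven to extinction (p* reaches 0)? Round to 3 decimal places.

0.450

The nontrivial equilibrium is p* = (1−D) − e/c; extinction occurs when this hits zero.
So D_crit = 1 − e/c = 1 − 0.121/0.220 = 1 − 0.5500 = 0.4500.
This equals the undisturbed p*, a classic result of Lande's extension.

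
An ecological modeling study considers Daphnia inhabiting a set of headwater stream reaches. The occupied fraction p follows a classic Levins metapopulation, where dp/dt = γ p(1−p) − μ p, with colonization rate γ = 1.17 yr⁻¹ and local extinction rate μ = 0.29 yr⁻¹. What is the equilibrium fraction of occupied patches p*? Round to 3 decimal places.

Setting dp/dt = 0 and dividing through by p* gives γ·(1−p*) = μ.
So p* = 1 − μ/γ = 1 − 0.29/1.17 = 1 − 0.2479 = 0.7521.

0.752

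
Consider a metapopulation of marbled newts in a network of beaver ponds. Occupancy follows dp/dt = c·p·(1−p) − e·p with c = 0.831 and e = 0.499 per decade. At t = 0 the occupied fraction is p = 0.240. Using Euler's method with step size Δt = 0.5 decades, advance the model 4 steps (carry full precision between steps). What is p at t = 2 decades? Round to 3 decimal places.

Update rule: p ← p + [c·p·(1−p) − e·p]·Δt with Δt = 0.5.
t = 0.5: p = 0.24000 + (+0.01591) = 0.25591
t = 1: p = 0.25591 + (+0.01527) = 0.27118
t = 1.5: p = 0.27118 + (+0.01446) = 0.28564
t = 2: p = 0.28564 + (+0.01352) = 0.29915

0.299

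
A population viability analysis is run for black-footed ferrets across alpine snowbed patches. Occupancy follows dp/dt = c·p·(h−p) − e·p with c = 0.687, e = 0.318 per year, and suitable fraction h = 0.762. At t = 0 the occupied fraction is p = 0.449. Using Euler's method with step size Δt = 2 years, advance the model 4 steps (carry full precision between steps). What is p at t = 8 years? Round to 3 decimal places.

Update rule: p ← p + [c·p·(h−p) − e·p]·Δt with Δt = 2.
  1  |  dp/dt·Δt = -0.092466  |  p_1 = 0.356534
  2  |  dp/dt·Δt = -0.028127  |  p_2 = 0.328407
  3  |  dp/dt·Δt = -0.013216  |  p_3 = 0.315191
  4  |  dp/dt·Δt = -0.006961  |  p_4 = 0.308230

0.308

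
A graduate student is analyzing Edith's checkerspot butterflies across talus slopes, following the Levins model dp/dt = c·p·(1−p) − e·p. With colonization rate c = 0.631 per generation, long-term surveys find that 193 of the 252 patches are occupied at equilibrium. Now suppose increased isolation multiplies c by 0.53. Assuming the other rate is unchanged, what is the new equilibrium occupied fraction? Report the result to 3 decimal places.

Observed p* = 193/252 = 0.76587.
Balance c(1−p*) = e gives e = 0.631×(1 − 0.76587) = 0.14774.
New p* = 1 − e/c = 1 − 0.14774/0.33443 = 0.55823.

0.558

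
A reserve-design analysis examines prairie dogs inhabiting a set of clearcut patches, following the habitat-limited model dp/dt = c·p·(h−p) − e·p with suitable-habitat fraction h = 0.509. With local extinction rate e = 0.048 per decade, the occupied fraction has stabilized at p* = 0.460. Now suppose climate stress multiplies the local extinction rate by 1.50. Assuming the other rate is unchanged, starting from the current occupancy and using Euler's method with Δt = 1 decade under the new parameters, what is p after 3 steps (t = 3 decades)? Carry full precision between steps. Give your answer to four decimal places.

0.4398

Balance c(h−p*) = e gives c = e/(0.509 − 0.46000) = 0.048/0.04900 = 0.97959.
Starting from p₀ = 0.46000; update p ← p + (dp/dt)·Δt with the new parameters.
  1  |  dp/dt·Δt = -0.011040  |  p_1 = 0.448960
  2  |  dp/dt·Δt = -0.005920  |  p_2 = 0.443040
  3  |  dp/dt·Δt = -0.003272  |  p_3 = 0.439768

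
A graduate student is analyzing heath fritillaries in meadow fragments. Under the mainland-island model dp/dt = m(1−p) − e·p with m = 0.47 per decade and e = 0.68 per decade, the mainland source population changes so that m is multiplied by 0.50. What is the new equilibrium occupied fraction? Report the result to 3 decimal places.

0.257

Before: p* = 0.47/(0.47+0.68) = 0.4087.
After: m = 0.235, e = 0.68; p* = 0.235/0.9150 = 0.2568.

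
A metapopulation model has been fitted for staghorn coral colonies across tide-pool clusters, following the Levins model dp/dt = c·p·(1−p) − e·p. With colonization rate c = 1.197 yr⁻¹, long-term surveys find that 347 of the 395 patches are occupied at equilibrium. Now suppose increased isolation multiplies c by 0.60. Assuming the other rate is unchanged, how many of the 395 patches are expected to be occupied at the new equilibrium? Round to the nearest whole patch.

315

Observed p* = 347/395 = 0.87848.
Balance c(1−p*) = e gives e = 1.197×(1 − 0.87848) = 0.14546.
New p* = 1 − e/c = 1 − 0.14546/0.71820 = 0.79747.
Expected occupied = 395 × 0.79747 = 315.00 ≈ 315.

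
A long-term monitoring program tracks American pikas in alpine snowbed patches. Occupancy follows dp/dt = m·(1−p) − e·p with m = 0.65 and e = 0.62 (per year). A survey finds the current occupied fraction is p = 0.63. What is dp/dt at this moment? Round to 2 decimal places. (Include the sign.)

-0.15

Colonization term: m·(1−p) = 0.65×0.3700 = 0.24050.
Extinction term: e·p = 0.39060.
dp/dt = 0.24050 − 0.39060 = -0.15010.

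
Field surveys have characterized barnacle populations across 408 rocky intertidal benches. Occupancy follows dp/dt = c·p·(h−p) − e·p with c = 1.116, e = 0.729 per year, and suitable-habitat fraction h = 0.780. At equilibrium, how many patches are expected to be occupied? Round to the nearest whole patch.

p* = h − e/c = 0.780 − 0.6532 = 0.1268.
Expected occupied patches = N × p* = 408 × 0.1268 = 51.72 ≈ 52.

52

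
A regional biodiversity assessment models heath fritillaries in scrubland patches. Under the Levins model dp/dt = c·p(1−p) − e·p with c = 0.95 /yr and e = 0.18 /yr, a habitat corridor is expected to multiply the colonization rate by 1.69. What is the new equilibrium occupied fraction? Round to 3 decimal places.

0.888

Before: p* = 1 − 0.18/0.95 = 0.8105.
After the change, c = 1.6055, e = 0.18, so p* = 1 − 0.18/1.6055 = 0.8879.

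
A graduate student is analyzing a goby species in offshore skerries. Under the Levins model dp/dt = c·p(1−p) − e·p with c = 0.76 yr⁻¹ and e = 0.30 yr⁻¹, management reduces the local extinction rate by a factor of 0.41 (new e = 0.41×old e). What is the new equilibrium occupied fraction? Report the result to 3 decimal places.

0.838

Before: p* = 1 − 0.30/0.76 = 0.6053.
After the change, c = 0.76, e = 0.123, so p* = 1 − 0.123/0.76 = 0.8382.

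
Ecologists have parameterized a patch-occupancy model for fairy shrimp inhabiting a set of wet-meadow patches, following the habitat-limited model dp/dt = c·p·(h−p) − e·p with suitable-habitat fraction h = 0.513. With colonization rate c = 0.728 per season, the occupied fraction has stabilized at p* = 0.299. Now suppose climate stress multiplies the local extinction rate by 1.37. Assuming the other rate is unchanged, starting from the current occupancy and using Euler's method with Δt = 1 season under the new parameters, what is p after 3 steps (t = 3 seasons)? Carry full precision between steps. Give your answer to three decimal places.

Balance c(h−p*) = e gives e = 0.728×(0.513 − 0.29900) = 0.15579.
Starting from p₀ = 0.29900; update p ← p + (dp/dt)·Δt with the new parameters.
step 1: Δp = -0.01724, p = 0.28176
step 2: Δp = -0.01271, p = 0.26906
step 3: Δp = -0.00964, p = 0.25941

0.259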